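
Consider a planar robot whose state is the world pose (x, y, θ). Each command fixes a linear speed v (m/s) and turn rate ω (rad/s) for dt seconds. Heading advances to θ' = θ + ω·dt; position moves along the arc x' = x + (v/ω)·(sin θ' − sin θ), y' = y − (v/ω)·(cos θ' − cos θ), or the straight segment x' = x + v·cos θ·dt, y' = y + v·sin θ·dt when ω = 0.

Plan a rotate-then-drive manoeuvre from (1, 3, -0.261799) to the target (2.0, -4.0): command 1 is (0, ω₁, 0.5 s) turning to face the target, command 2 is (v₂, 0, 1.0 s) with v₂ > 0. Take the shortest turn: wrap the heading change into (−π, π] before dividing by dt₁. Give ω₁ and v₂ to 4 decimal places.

heading to target = atan2(-4−3, 2−1) = -1.4289
Δθ = wrap(-1.4289 − -0.2618) = -1.1671; ω₁ = Δθ/dt₁ = -2.3342
distance = √((2−1)² + (-4−3)²) = 7.0711; v₂ = distance/dt₂ = 7.0711

ω₁ = -2.3342, v₂ = 7.0711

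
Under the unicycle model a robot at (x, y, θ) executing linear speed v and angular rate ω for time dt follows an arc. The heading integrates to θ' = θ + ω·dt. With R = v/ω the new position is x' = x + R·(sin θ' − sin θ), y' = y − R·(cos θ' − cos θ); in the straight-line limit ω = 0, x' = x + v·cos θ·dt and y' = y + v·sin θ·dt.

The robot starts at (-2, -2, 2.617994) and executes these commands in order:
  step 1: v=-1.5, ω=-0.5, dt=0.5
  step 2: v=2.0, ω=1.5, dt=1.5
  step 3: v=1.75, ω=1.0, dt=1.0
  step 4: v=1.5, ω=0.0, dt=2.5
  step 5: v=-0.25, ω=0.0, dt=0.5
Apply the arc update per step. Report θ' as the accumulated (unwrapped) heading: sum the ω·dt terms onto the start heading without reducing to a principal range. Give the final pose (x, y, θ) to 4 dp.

(-0.1486, -7.0593, 5.6180)

step 1: θ'=2.3680 (R=3.0000) → pose (-1.4039, -2.4519, 2.3680)
step 2: θ'=4.6180 (R=1.3333) → pose (-3.6629, -3.2801, 4.6180)
step 3: θ'=5.6180 (R=1.7500) → pose (-3.0008, -4.8219, 5.6180)
step 4: θ'=5.6180 (straight) → pose (-0.0503, -7.1364, 5.6180)
step 5: θ'=5.6180 (straight) → pose (-0.1486, -7.0593, 5.6180)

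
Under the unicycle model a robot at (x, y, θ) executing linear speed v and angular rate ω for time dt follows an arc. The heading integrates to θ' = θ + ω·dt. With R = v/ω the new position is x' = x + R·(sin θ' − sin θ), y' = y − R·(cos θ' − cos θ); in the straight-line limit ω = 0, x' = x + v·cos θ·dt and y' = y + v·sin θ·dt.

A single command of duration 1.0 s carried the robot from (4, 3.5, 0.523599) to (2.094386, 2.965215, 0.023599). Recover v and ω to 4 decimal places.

v = -2.0000, ω = -0.5000

Δθ = 0.023599 − 0.523599 = -0.500000
ω = Δθ/dt = -0.500000/1.0 = -0.5000
R = Δx/(sin θ' − sin θ) = 4.0000
v = R·ω = 4.0000·-0.5000 = -2.0000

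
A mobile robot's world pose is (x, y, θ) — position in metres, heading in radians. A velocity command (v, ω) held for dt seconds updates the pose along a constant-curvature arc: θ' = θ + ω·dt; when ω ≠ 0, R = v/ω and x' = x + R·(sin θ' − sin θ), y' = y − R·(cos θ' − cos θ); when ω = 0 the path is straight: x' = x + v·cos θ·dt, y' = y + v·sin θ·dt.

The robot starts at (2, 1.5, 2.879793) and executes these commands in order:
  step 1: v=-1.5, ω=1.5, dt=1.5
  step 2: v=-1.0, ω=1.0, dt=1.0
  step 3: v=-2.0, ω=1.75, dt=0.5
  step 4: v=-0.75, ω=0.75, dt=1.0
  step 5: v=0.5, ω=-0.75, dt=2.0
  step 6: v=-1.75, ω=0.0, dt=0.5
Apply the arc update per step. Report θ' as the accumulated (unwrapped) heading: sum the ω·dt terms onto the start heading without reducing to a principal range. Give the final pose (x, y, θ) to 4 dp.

step 1: θ'=5.1298 (R=-1.0000) → pose (3.1730, 2.8713, 5.1298)
step 2: θ'=6.1298 (R=-1.0000) → pose (2.4116, 3.4542, 6.1298)
step 3: θ'=7.0048 (R=-1.1429) → pose (1.4820, 3.1827, 7.0048)
step 4: θ'=7.7548 (R=-1.0000) → pose (1.1475, 2.5310, 7.7548)
step 5: θ'=6.2548 (R=-0.6667) → pose (1.8299, 3.1314, 6.2548)
step 6: θ'=6.2548 (straight) → pose (0.9552, 3.1562, 6.2548)

(0.9552, 3.1562, 6.2548)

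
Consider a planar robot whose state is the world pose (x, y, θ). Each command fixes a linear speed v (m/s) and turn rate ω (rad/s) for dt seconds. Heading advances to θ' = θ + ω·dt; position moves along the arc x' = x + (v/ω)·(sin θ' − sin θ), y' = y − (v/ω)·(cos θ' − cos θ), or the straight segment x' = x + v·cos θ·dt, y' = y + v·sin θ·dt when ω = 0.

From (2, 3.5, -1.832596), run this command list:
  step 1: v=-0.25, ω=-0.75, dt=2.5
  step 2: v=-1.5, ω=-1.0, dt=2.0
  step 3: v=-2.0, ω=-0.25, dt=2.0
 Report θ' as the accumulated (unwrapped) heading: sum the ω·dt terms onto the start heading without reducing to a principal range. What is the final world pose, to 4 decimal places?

(-1.2377, -0.0955, -6.2076)

step 1: θ'=-3.7076 (R=0.3333) → pose (2.5007, 3.6951, -3.7076)
step 2: θ'=-5.7076 (R=1.5000) → pose (2.5128, 1.1707, -5.7076)
step 3: θ'=-6.2076 (R=8.0000) → pose (-1.2377, -0.0955, -6.2076)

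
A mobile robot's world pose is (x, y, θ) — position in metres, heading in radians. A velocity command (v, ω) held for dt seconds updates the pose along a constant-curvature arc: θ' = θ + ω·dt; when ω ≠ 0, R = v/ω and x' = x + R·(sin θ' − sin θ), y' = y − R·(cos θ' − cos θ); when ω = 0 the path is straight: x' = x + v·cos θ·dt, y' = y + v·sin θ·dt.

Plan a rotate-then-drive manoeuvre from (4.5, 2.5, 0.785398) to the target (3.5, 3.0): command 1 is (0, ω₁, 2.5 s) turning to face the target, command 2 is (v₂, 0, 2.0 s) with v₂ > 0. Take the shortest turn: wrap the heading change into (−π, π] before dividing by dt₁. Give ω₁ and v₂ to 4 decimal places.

heading to target = atan2(3−2.5, 3.5−4.5) = 2.6779
Δθ = wrap(2.6779 − 0.7854) = 1.8925; ω₁ = Δθ/dt₁ = 0.7570
distance = √((3.5−4.5)² + (3−2.5)²) = 1.1180; v₂ = distance/dt₂ = 0.5590

ω₁ = 0.7570, v₂ = 0.5590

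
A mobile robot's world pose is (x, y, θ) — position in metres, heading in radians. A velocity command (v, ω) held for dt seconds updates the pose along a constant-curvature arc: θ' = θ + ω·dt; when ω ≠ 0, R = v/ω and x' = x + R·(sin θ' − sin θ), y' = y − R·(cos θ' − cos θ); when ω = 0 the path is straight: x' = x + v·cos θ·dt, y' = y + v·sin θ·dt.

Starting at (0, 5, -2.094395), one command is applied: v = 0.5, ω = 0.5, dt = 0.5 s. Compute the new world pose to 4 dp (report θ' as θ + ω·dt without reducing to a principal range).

θ' = -2.0944 + 0.5·0.5 = -1.8444
R = v/ω = 0.5/0.5 = 1.0000
x' = 0 + 1.0000·(sin -1.8444 − sin -2.0944) = -0.0968
y' = 5 − 1.0000·(cos -1.8444 − cos -2.0944) = 4.7702

(-0.0968, 4.7702, -1.8444)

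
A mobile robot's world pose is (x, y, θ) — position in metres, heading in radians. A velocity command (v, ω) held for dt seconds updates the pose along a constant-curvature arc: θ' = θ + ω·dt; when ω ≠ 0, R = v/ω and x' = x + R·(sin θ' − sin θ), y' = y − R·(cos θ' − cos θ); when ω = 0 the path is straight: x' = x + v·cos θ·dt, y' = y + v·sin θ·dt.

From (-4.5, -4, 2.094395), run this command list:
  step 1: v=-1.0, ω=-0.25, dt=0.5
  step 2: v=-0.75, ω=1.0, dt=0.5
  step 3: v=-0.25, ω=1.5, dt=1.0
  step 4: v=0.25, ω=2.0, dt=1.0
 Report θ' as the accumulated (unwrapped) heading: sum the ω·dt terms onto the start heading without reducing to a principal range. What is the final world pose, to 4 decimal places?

step 1: θ'=1.9694 (R=4.0000) → pose (-4.2777, -4.4475, 1.9694)
step 2: θ'=2.4694 (R=-0.7500) → pose (-4.0535, -4.7432, 2.4694)
step 3: θ'=3.9694 (R=-0.1667) → pose (-3.8270, -4.7256, 3.9694)
step 4: θ'=5.9694 (R=0.1250) → pose (-3.7735, -4.9290, 5.9694)

(-3.7735, -4.9290, 5.9694)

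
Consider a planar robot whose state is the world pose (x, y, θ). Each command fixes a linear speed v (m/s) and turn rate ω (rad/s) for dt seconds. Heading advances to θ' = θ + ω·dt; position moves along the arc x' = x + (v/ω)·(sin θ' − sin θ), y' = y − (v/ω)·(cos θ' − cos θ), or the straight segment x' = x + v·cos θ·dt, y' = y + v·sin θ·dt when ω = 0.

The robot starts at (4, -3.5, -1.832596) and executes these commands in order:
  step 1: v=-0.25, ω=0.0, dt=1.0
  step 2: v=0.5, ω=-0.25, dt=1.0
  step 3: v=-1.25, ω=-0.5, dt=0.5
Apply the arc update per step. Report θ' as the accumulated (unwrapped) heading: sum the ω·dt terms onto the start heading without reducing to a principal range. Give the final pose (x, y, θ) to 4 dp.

step 1: θ'=-1.8326 (straight) → pose (4.0647, -3.2585, -1.8326)
step 2: θ'=-2.0826 (R=-2.0000) → pose (3.8766, -3.7204, -2.0826)
step 3: θ'=-2.3326 (R=2.5000) → pose (4.2473, -3.2192, -2.3326)

(4.2473, -3.2192, -2.3326)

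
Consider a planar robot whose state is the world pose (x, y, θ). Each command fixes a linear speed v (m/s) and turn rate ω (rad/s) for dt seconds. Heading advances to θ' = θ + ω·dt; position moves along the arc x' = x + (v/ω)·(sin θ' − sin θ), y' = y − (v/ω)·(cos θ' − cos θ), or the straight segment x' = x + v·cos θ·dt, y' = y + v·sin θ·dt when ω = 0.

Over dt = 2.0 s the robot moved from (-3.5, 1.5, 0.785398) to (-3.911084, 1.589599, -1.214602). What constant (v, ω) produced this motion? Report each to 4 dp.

Δθ = -1.214602 − 0.785398 = -2.000000
ω = Δθ/dt = -2.000000/2.0 = -1.0000
R = Δx/(sin θ' − sin θ) = 0.2500
v = R·ω = 0.2500·-1.0000 = -0.2500

v = -0.2500, ω = -1.0000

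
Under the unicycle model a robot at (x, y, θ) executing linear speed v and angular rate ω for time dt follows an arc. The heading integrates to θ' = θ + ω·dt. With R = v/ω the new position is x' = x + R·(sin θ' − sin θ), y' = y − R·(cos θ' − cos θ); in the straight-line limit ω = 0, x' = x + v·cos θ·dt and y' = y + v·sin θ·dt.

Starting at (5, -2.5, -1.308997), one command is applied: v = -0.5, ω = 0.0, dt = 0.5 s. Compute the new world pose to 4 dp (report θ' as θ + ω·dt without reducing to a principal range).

(4.9353, -2.2585, -1.3090)

θ' = -1.3090 + 0.0·0.5 = -1.3090
ω = 0 → straight: x' = 5 + -0.5·cos(-1.3090)·0.5 = 4.9353
y' = -2.5 + -0.5·sin(-1.3090)·0.5 = -2.2585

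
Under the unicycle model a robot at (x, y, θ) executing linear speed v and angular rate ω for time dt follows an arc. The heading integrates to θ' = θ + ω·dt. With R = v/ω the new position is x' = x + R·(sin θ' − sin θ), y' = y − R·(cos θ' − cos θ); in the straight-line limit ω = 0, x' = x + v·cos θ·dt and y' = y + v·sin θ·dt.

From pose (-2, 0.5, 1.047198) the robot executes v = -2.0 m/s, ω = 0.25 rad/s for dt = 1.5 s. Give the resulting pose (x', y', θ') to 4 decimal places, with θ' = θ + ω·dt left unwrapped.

θ' = 1.0472 + 0.25·1.5 = 1.4222
R = v/ω = -2.0/0.25 = -8.0000
x' = -2 + -8.0000·(sin 1.4222 − sin 1.0472) = -2.9836
y' = 0.5 − -8.0000·(cos 1.4222 − cos 1.0472) = -2.3156

(-2.9836, -2.3156, 1.4222)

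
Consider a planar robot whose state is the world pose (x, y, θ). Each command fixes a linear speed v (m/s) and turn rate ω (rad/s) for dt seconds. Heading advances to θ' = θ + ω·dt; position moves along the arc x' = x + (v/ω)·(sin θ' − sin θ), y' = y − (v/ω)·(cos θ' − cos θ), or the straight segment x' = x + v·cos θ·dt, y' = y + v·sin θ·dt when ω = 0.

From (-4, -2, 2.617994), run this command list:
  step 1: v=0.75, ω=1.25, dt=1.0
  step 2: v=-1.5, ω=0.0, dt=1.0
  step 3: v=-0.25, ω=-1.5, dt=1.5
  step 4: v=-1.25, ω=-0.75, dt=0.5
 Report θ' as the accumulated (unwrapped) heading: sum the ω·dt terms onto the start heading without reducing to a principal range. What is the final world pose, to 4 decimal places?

(-3.3869, -1.8068, 1.2430)

step 1: θ'=3.8680 (R=0.6000) → pose (-4.6985, -2.0711, 3.8680)
step 2: θ'=3.8680 (straight) → pose (-3.5772, -1.0748, 3.8680)
step 3: θ'=1.6180 (R=0.1667) → pose (-3.3000, -1.1915, 1.6180)
step 4: θ'=1.2430 (R=1.6667) → pose (-3.3869, -1.8068, 1.2430)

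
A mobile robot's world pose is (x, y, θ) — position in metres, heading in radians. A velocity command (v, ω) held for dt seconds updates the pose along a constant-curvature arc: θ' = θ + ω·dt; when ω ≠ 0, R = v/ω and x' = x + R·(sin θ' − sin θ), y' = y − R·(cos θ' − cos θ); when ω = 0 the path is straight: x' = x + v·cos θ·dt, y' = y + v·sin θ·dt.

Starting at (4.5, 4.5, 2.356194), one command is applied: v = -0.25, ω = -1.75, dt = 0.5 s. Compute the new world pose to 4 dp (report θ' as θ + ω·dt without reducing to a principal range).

(4.5413, 4.3862, 1.4812)

θ' = 2.3562 + -1.75·0.5 = 1.4812
R = v/ω = -0.25/-1.75 = 0.1429
x' = 4.5 + 0.1429·(sin 1.4812 − sin 2.3562) = 4.5413
y' = 4.5 − 0.1429·(cos 1.4812 − cos 2.3562) = 4.3862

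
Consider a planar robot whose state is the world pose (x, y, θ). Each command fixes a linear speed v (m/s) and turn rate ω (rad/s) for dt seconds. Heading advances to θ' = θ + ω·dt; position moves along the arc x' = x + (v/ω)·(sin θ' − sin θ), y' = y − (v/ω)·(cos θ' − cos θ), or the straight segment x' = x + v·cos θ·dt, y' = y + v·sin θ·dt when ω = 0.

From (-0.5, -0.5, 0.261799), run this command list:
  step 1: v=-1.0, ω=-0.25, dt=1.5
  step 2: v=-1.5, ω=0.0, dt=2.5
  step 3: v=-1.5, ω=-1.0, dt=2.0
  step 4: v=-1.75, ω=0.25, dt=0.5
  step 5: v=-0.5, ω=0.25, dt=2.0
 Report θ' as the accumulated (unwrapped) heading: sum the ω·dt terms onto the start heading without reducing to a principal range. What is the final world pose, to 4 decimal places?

(-6.2598, 3.8290, -1.4882)

step 1: θ'=-0.1132 (R=4.0000) → pose (-1.9871, -0.6107, -0.1132)
step 2: θ'=-0.1132 (straight) → pose (-5.7131, -0.1871, -0.1132)
step 3: θ'=-2.1132 (R=1.5000) → pose (-6.8284, 2.0776, -2.1132)
step 4: θ'=-1.9882 (R=-7.0000) → pose (-6.4247, 2.8533, -1.9882)
step 5: θ'=-1.4882 (R=-2.0000) → pose (-6.2598, 3.8290, -1.4882)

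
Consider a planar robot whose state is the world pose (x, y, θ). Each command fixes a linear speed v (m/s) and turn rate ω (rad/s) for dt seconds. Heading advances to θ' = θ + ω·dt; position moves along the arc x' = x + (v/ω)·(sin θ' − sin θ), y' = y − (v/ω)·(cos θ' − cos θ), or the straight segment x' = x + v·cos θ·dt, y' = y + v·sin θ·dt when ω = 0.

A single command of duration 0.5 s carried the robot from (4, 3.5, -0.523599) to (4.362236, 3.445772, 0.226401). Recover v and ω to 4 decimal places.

v = 0.7500, ω = 1.5000

Δθ = 0.226401 − -0.523599 = 0.750000
ω = Δθ/dt = 0.750000/0.5 = 1.5000
R = Δx/(sin θ' − sin θ) = 0.5000
v = R·ω = 0.5000·1.5000 = 0.7500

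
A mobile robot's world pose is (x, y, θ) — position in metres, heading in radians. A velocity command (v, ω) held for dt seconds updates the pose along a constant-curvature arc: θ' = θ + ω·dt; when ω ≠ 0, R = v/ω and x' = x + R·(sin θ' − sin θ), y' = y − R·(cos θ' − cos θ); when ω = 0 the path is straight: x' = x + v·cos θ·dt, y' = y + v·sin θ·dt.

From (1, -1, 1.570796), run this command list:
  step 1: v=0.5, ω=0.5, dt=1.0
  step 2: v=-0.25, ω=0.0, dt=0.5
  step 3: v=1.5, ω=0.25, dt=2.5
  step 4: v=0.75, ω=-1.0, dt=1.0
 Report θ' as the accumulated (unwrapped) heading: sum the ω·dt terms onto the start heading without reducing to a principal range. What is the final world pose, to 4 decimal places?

(-2.1617, 2.4900, 1.6958)

step 1: θ'=2.0708 (R=1.0000) → pose (0.8776, -0.5206, 2.0708)
step 2: θ'=2.0708 (straight) → pose (0.9375, -0.6303, 2.0708)
step 3: θ'=2.6958 (R=6.0000) → pose (-1.7409, 1.9068, 2.6958)
step 4: θ'=1.6958 (R=-0.7500) → pose (-2.1617, 2.4900, 1.6958)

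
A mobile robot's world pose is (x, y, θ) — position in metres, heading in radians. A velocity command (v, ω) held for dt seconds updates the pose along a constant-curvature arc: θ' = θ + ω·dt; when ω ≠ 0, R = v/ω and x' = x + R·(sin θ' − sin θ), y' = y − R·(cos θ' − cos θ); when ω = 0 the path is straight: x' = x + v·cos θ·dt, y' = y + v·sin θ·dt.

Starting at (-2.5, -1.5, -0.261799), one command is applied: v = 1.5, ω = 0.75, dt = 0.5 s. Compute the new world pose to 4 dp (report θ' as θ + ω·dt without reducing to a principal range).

θ' = -0.2618 + 0.75·0.5 = 0.1132
R = v/ω = 1.5/0.75 = 2.0000
x' = -2.5 + 2.0000·(sin 0.1132 − sin -0.2618) = -1.7564
y' = -1.5 − 2.0000·(cos 0.1132 − cos -0.2618) = -1.5553

(-1.7564, -1.5553, 0.1132)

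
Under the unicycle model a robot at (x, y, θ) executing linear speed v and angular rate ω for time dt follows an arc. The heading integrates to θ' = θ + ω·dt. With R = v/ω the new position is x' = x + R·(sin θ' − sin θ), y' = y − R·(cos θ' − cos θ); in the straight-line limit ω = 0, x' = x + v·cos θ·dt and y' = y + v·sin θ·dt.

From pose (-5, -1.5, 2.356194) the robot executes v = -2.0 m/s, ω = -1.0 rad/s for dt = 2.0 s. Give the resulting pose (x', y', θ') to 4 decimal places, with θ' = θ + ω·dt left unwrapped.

θ' = 2.3562 + -1.0·2.0 = 0.3562
R = v/ω = -2.0/-1.0 = 2.0000
x' = -5 + 2.0000·(sin 0.3562 − sin 2.3562) = -5.7168
y' = -1.5 − 2.0000·(cos 0.3562 − cos 2.3562) = -4.7887

(-5.7168, -4.7887, 0.3562)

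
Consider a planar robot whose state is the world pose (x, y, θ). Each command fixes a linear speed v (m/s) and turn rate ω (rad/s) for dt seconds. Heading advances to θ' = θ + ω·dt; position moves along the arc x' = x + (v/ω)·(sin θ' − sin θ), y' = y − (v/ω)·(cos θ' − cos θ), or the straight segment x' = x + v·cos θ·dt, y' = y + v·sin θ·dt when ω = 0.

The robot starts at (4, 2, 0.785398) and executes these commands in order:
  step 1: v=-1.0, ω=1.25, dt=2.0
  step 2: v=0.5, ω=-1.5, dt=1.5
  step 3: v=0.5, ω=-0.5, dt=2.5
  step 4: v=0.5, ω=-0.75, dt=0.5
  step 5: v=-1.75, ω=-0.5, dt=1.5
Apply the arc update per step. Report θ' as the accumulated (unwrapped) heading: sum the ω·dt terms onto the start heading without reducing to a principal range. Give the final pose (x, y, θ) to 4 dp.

(4.1868, 3.6192, -1.3396)

step 1: θ'=3.2854 (R=-0.8000) → pose (4.6803, 0.6426, 3.2854)
step 2: θ'=1.0354 (R=-0.3333) → pose (4.3459, 1.1425, 1.0354)
step 3: θ'=-0.2146 (R=-1.0000) → pose (5.4189, 1.6094, -0.2146)
step 4: θ'=-0.5896 (R=-0.6667) → pose (5.6476, 1.5121, -0.5896)
step 5: θ'=-1.3396 (R=3.5000) → pose (4.1868, 3.6192, -1.3396)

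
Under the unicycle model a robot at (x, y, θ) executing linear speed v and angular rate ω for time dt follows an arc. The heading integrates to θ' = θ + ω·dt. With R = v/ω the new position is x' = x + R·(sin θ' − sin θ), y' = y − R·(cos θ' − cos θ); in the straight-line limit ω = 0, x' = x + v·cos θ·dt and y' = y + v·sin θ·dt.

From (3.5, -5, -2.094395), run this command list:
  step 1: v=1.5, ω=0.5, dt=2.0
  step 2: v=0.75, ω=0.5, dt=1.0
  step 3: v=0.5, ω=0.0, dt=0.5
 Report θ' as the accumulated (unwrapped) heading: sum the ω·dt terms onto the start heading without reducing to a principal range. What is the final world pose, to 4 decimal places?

step 1: θ'=-1.0944 (R=3.0000) → pose (3.4321, -7.8758, -1.0944)
step 2: θ'=-0.5944 (R=1.5000) → pose (3.9251, -8.4306, -0.5944)
step 3: θ'=-0.5944 (straight) → pose (4.1322, -8.5706, -0.5944)

(4.1322, -8.5706, -0.5944)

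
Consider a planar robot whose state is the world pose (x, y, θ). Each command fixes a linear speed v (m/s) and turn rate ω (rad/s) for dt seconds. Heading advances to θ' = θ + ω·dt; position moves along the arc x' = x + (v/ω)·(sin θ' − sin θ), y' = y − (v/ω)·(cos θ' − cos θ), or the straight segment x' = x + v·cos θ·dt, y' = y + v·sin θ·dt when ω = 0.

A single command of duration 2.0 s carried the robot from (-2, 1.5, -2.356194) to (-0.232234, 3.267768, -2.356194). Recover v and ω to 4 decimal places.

v = -1.2500, ω = 0.0000

Δθ = -2.356194 − -2.356194 = 0.000000
ω = Δθ/dt = 0.000000/2.0 = 0.0000
ω = 0 → v = (Δx·cos θ + Δy·sin θ)/dt = -1.2500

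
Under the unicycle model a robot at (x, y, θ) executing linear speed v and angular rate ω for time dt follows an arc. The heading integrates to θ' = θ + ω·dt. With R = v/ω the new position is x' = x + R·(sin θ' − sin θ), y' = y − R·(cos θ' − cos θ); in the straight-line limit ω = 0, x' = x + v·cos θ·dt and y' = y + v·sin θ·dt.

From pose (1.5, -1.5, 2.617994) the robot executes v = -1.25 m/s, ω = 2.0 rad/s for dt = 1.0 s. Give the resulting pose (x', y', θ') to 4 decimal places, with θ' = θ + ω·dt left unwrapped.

θ' = 2.6180 + 2.0·1.0 = 4.6180
R = v/ω = -1.25/2.0 = -0.6250
x' = 1.5 + -0.6250·(sin 4.6180 − sin 2.6180) = 2.4347
y' = -1.5 − -0.6250·(cos 4.6180 − cos 2.6180) = -1.0176

(2.4347, -1.0176, 4.6180)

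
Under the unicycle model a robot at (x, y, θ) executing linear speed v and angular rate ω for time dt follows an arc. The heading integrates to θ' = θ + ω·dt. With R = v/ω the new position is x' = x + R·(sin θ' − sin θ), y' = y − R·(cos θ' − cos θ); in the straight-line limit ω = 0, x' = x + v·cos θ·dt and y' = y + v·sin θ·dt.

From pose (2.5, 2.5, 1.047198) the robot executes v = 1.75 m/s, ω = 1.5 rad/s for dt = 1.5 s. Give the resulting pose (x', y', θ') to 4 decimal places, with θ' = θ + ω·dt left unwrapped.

θ' = 1.0472 + 1.5·1.5 = 3.2972
R = v/ω = 1.75/1.5 = 1.1667
x' = 2.5 + 1.1667·(sin 3.2972 − sin 1.0472) = 1.3088
y' = 2.5 − 1.1667·(cos 3.2972 − cos 1.0472) = 4.2359

(1.3088, 4.2359, 3.2972)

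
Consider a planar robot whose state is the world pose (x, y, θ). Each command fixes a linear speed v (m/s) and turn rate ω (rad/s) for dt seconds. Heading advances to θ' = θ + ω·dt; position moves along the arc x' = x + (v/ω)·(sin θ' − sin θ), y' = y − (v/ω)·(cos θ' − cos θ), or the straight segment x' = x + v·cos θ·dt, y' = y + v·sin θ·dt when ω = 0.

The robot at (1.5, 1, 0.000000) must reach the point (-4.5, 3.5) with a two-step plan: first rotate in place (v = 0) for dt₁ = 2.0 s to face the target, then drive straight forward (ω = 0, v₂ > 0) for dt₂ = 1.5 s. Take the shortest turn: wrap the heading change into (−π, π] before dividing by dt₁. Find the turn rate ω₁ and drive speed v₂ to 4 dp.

ω₁ = 1.3734, v₂ = 4.3333

heading to target = atan2(3.5−1, -4.5−1.5) = 2.7468
Δθ = wrap(2.7468 − 0.0000) = 2.7468; ω₁ = Δθ/dt₁ = 1.3734
distance = √((-4.5−1.5)² + (3.5−1)²) = 6.5000; v₂ = distance/dt₂ = 4.3333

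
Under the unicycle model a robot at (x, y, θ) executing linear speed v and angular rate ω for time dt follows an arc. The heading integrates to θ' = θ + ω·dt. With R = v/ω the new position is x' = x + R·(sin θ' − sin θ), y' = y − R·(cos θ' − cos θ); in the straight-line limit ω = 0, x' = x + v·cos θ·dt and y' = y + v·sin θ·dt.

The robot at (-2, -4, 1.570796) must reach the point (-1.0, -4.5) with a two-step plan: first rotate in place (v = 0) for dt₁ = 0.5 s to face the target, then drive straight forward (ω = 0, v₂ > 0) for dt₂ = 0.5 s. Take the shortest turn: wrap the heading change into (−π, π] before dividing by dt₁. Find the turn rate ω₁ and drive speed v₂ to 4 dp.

heading to target = atan2(-4.5−-4, -1−-2) = -0.4636
Δθ = wrap(-0.4636 − 1.5708) = -2.0344; ω₁ = Δθ/dt₁ = -4.0689
distance = √((-1−-2)² + (-4.5−-4)²) = 1.1180; v₂ = distance/dt₂ = 2.2361

ω₁ = -4.0689, v₂ = 2.2361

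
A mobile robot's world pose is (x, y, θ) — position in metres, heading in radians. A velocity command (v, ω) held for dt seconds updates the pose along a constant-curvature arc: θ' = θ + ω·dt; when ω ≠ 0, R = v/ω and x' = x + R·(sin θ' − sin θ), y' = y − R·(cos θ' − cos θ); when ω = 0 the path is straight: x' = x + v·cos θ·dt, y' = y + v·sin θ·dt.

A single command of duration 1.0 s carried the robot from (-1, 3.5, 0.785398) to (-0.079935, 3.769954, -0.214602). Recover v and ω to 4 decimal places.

Δθ = -0.214602 − 0.785398 = -1.000000
ω = Δθ/dt = -1.000000/1.0 = -1.0000
R = Δx/(sin θ' − sin θ) = -1.0000
v = R·ω = -1.0000·-1.0000 = 1.0000

v = 1.0000, ω = -1.0000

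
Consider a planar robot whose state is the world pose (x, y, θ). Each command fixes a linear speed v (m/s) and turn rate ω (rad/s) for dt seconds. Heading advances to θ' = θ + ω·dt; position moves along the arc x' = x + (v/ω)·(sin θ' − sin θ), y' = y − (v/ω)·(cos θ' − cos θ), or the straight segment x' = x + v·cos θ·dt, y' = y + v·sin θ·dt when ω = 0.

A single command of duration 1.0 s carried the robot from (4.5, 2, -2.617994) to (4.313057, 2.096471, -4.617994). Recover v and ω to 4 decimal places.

v = 0.2500, ω = -2.0000

Δθ = -4.617994 − -2.617994 = -2.000000
ω = Δθ/dt = -2.000000/1.0 = -2.0000
R = Δx/(sin θ' − sin θ) = -0.1250
v = R·ω = -0.1250·-2.0000 = 0.2500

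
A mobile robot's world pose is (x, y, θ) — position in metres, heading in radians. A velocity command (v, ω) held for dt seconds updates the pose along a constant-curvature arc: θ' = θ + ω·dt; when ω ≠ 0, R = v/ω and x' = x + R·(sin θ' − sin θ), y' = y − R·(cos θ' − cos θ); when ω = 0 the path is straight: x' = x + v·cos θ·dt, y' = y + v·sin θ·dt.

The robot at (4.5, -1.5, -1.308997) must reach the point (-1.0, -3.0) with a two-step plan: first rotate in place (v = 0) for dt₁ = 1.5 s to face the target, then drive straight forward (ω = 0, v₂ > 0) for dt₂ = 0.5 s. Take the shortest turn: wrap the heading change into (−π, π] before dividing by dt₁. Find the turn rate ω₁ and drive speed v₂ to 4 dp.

ω₁ = -1.0442, v₂ = 11.4018

heading to target = atan2(-3−-1.5, -1−4.5) = -2.8753
Δθ = wrap(-2.8753 − -1.3090) = -1.5663; ω₁ = Δθ/dt₁ = -1.0442
distance = √((-1−4.5)² + (-3−-1.5)²) = 5.7009; v₂ = distance/dt₂ = 11.4018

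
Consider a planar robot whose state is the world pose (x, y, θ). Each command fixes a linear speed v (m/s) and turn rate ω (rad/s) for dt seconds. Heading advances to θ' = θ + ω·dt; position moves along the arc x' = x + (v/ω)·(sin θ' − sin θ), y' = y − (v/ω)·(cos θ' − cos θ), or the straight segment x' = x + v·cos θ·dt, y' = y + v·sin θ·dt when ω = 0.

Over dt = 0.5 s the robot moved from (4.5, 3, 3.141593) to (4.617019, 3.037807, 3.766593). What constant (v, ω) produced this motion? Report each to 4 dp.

Δθ = 3.766593 − 3.141593 = 0.625000
ω = Δθ/dt = 0.625000/0.5 = 1.2500
R = Δx/(sin θ' − sin θ) = -0.2000
v = R·ω = -0.2000·1.2500 = -0.2500

v = -0.2500, ω = 1.2500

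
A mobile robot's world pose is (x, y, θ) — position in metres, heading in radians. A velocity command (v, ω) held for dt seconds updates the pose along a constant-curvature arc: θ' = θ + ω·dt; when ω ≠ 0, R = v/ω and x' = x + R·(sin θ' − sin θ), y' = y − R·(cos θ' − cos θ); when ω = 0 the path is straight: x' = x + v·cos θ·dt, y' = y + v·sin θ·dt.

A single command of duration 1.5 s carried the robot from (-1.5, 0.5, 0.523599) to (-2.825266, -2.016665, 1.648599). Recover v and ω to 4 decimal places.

v = -2.0000, ω = 0.7500

Δθ = 1.648599 − 0.523599 = 1.125000
ω = Δθ/dt = 1.125000/1.5 = 0.7500
R = −Δy/(cos θ' − cos θ) = -2.6667
v = R·ω = -2.6667·0.7500 = -2.0000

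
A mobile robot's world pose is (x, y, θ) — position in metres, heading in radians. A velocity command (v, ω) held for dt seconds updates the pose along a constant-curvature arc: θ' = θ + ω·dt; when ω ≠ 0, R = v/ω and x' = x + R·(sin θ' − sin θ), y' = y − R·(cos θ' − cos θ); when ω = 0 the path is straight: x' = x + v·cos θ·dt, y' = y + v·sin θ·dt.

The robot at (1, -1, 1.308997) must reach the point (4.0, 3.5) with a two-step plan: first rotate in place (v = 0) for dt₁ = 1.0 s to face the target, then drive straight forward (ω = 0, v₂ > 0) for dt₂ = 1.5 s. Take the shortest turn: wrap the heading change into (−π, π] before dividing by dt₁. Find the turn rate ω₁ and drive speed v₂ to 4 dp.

ω₁ = -0.3262, v₂ = 3.6056

heading to target = atan2(3.5−-1, 4−1) = 0.9828
Δθ = wrap(0.9828 − 1.3090) = -0.3262; ω₁ = Δθ/dt₁ = -0.3262
distance = √((4−1)² + (3.5−-1)²) = 5.4083; v₂ = distance/dt₂ = 3.6056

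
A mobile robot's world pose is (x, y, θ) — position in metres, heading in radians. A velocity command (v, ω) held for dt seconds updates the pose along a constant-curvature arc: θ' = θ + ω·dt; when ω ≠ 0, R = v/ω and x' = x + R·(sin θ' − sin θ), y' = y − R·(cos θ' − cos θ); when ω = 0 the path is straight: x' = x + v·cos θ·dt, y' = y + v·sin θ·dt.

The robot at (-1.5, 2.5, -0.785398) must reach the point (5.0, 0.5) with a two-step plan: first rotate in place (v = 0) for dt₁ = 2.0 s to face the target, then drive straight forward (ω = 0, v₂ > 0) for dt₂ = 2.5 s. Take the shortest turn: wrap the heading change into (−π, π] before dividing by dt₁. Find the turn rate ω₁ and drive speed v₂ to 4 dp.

ω₁ = 0.2434, v₂ = 2.7203

heading to target = atan2(0.5−2.5, 5−-1.5) = -0.2985
Δθ = wrap(-0.2985 − -0.7854) = 0.4869; ω₁ = Δθ/dt₁ = 0.2434
distance = √((5−-1.5)² + (0.5−2.5)²) = 6.8007; v₂ = distance/dt₂ = 2.7203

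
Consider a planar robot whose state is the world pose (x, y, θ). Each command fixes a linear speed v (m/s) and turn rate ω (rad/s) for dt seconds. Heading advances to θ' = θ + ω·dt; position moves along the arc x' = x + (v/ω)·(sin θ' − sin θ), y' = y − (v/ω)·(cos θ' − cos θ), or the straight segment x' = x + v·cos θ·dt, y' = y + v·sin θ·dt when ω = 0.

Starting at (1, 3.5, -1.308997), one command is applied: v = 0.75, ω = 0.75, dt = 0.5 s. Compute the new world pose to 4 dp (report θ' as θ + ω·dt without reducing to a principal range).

θ' = -1.3090 + 0.75·0.5 = -0.9340
R = v/ω = 0.75/0.75 = 1.0000
x' = 1 + 1.0000·(sin -0.9340 − sin -1.3090) = 1.1619
y' = 3.5 − 1.0000·(cos -0.9340 − cos -1.3090) = 3.1642

(1.1619, 3.1642, -0.9340)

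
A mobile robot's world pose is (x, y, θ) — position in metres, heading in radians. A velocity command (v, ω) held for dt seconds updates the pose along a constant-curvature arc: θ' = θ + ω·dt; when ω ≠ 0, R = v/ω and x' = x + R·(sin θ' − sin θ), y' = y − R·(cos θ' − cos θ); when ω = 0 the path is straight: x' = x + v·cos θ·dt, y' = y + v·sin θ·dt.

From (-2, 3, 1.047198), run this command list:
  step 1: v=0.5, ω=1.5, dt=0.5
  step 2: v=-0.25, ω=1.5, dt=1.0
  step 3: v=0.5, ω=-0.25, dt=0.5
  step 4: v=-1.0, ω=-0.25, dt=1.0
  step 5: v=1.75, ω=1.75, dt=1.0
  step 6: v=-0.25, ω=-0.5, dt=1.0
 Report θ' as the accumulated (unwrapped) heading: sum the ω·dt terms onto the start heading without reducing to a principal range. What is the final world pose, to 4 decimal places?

(-2.1774, 2.2982, 4.1722)

step 1: θ'=1.7972 (R=0.3333) → pose (-1.9638, 3.2415, 1.7972)
step 2: θ'=3.2972 (R=-0.1667) → pose (-1.7756, 3.1142, 3.2972)
step 3: θ'=3.1722 (R=-2.0000) → pose (-2.0244, 3.0910, 3.1722)
step 4: θ'=2.9222 (R=4.0000) → pose (-1.0314, 2.9970, 2.9222)
step 5: θ'=4.6722 (R=1.0000) → pose (-2.2482, 2.0612, 4.6722)
step 6: θ'=4.1722 (R=0.5000) → pose (-2.1774, 2.2982, 4.1722)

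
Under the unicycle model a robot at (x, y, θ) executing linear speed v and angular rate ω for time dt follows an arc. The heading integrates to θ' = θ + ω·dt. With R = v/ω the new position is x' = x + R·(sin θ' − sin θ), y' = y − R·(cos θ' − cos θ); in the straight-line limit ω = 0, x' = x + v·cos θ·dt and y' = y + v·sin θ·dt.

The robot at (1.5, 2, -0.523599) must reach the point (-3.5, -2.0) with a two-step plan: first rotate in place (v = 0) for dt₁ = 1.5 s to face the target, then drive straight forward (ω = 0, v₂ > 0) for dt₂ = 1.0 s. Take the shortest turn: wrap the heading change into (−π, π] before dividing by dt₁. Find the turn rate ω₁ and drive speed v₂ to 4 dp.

ω₁ = -1.2955, v₂ = 6.4031

heading to target = atan2(-2−2, -3.5−1.5) = -2.4669
Δθ = wrap(-2.4669 − -0.5236) = -1.9433; ω₁ = Δθ/dt₁ = -1.2955
distance = √((-3.5−1.5)² + (-2−2)²) = 6.4031; v₂ = distance/dt₂ = 6.4031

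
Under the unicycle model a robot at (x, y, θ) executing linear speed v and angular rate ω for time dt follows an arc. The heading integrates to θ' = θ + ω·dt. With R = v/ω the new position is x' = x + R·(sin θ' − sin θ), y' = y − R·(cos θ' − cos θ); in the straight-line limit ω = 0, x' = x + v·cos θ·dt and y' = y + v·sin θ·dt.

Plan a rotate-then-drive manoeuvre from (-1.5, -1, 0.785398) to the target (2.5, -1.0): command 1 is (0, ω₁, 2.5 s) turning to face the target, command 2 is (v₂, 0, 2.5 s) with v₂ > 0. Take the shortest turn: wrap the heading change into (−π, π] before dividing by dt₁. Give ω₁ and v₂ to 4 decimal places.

heading to target = atan2(-1−-1, 2.5−-1.5) = 0.0000
Δθ = wrap(0.0000 − 0.7854) = -0.7854; ω₁ = Δθ/dt₁ = -0.3142
distance = √((2.5−-1.5)² + (-1−-1)²) = 4.0000; v₂ = distance/dt₂ = 1.6000

ω₁ = -0.3142, v₂ = 1.6000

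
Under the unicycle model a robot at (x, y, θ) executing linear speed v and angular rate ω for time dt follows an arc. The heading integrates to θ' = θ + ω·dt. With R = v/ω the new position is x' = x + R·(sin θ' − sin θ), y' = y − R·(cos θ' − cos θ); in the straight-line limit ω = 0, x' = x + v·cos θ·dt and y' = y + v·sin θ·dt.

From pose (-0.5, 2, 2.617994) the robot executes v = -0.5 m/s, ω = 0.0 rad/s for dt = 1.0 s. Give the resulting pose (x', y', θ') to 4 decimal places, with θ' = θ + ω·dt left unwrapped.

(-0.0670, 1.7500, 2.6180)

θ' = 2.6180 + 0.0·1.0 = 2.6180
ω = 0 → straight: x' = -0.5 + -0.5·cos(2.6180)·1.0 = -0.0670
y' = 2 + -0.5·sin(2.6180)·1.0 = 1.7500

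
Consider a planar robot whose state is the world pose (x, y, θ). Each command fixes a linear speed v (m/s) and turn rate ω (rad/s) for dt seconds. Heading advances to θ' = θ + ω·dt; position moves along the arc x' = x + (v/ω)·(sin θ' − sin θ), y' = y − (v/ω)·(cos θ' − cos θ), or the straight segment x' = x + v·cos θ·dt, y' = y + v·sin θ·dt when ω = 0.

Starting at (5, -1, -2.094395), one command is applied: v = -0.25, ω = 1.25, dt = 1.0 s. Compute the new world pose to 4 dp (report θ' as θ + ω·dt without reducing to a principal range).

(4.9763, -0.7672, -0.8444)

θ' = -2.0944 + 1.25·1.0 = -0.8444
R = v/ω = -0.25/1.25 = -0.2000
x' = 5 + -0.2000·(sin -0.8444 − sin -2.0944) = 4.9763
y' = -1 − -0.2000·(cos -0.8444 − cos -2.0944) = -0.7672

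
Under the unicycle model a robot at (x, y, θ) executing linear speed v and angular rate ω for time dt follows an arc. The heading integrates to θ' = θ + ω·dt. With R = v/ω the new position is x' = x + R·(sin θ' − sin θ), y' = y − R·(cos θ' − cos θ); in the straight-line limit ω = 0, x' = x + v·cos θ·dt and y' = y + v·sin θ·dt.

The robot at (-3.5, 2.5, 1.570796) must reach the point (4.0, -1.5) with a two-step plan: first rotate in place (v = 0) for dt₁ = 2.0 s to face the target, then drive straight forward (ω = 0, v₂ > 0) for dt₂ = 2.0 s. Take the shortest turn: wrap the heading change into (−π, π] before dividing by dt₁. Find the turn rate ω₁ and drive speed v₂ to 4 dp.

ω₁ = -1.0304, v₂ = 4.2500

heading to target = atan2(-1.5−2.5, 4−-3.5) = -0.4900
Δθ = wrap(-0.4900 − 1.5708) = -2.0608; ω₁ = Δθ/dt₁ = -1.0304
distance = √((4−-3.5)² + (-1.5−2.5)²) = 8.5000; v₂ = distance/dt₂ = 4.2500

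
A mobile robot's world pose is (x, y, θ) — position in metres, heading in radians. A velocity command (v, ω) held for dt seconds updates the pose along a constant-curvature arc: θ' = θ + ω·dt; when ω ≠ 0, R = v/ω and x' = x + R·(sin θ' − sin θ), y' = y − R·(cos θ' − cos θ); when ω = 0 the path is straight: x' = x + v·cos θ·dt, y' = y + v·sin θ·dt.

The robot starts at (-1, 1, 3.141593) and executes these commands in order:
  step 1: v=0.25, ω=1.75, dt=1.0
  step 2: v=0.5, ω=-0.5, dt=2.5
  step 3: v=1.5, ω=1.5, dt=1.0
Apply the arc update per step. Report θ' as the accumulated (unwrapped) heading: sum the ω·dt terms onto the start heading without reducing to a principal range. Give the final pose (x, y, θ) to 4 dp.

step 1: θ'=4.8916 (R=0.1429) → pose (-1.1406, 0.8317, 4.8916)
step 2: θ'=3.6416 (R=-1.0000) → pose (-1.6451, -0.2241, 3.6416)
step 3: θ'=5.1416 (R=1.0000) → pose (-2.0750, -1.5179, 5.1416)

(-2.0750, -1.5179, 5.1416)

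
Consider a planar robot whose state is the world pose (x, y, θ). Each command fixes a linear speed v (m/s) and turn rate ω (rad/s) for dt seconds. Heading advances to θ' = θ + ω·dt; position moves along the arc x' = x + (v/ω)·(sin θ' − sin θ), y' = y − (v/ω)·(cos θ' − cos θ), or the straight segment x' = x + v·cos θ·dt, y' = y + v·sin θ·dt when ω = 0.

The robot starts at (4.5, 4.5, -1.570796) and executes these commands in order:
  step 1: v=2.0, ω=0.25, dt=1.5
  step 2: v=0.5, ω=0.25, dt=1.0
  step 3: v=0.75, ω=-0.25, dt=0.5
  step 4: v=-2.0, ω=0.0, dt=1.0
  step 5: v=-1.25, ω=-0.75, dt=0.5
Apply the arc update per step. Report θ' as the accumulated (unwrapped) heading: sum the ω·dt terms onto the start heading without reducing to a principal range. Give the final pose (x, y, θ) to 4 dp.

(4.3450, 3.1616, -1.4458)

step 1: θ'=-1.1958 (R=8.0000) → pose (5.0559, 1.5698, -1.1958)
step 2: θ'=-0.9458 (R=2.0000) → pose (5.2950, 1.1322, -0.9458)
step 3: θ'=-1.0708 (R=-3.0000) → pose (5.4949, 0.8152, -1.0708)
step 4: θ'=-1.0708 (straight) → pose (4.5360, 2.5703, -1.0708)
step 5: θ'=-1.4458 (R=1.6667) → pose (4.3450, 3.1616, -1.4458)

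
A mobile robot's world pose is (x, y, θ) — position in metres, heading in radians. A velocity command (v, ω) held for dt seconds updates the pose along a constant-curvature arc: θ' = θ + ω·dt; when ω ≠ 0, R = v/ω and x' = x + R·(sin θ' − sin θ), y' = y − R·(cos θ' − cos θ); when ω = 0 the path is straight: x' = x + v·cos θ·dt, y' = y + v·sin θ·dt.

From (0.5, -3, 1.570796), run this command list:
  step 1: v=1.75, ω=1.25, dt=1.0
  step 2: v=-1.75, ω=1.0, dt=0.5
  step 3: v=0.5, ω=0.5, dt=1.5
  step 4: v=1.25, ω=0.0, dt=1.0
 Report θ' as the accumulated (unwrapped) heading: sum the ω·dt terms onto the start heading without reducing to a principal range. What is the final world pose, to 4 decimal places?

step 1: θ'=2.8208 (R=1.4000) → pose (-0.4585, -1.6714, 2.8208)
step 2: θ'=3.3208 (R=-1.7500) → pose (0.4052, -1.7327, 3.3208)
step 3: θ'=4.0708 (R=1.0000) → pose (-0.2177, -2.1182, 4.0708)
step 4: θ'=4.0708 (straight) → pose (-0.9658, -3.1196, 4.0708)

(-0.9658, -3.1196, 4.0708)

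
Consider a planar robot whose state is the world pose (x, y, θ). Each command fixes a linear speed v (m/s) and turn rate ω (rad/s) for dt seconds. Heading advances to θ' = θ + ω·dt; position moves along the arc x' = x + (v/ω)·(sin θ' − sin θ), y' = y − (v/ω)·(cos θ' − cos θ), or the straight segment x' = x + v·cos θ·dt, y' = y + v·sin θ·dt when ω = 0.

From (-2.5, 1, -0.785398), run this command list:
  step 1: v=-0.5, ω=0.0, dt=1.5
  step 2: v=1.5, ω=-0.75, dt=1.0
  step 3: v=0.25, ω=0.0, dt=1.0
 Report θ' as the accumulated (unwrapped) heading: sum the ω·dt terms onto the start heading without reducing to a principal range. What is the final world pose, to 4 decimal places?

step 1: θ'=-0.7854 (straight) → pose (-3.0303, 1.5303, -0.7854)
step 2: θ'=-1.5354 (R=-2.0000) → pose (-2.4458, 0.1869, -1.5354)
step 3: θ'=-1.5354 (straight) → pose (-2.4369, -0.0629, -1.5354)

(-2.4369, -0.0629, -1.5354)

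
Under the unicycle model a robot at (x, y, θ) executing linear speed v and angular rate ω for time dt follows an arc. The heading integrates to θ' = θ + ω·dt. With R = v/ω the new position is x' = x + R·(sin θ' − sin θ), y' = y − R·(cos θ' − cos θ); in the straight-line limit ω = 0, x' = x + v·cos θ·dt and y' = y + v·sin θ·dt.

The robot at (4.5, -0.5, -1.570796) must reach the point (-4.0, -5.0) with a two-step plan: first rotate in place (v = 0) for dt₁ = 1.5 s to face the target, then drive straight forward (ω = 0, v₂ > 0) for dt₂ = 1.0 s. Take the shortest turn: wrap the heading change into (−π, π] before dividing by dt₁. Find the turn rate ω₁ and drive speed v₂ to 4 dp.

ω₁ = -0.7226, v₂ = 9.6177

heading to target = atan2(-5−-0.5, -4−4.5) = -2.6547
Δθ = wrap(-2.6547 − -1.5708) = -1.0839; ω₁ = Δθ/dt₁ = -0.7226
distance = √((-4−4.5)² + (-5−-0.5)²) = 9.6177; v₂ = distance/dt₂ = 9.6177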